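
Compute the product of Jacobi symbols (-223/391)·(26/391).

By multiplicativity, (-223·26/391) = (-223/391)·(26/391).
First factor (-223/391):
Pull out -1: (-223/391) = (-1/391)·(223/391). Since 391 ≡ 3 (mod 4), (-1/391) = -1. Now have -(223/391).
Both 223 ≡ 3 and 391 ≡ 3 (mod 4), so reciprocity gives (223/391) = -(391/223). Reduce: 391 ≡ 168 (mod 223). Now have (168/223).
Factor out 2: 168 = 2^3·21. Since 223 ≡ 7 (mod 8), (2/223) = +1, and (2/223)^3 = +1. Now have (21/223).
21 ≡ 1 (mod 4), so quadratic reciprocity gives (21/223) = (223/21). Reduce: 223 ≡ 13 (mod 21). Now have (13/21).
13 ≡ 1 (mod 4), so quadratic reciprocity gives (13/21) = (21/13). Reduce: 21 ≡ 8 (mod 13). Now have (8/13).
Factor out 2: 8 = 2^3. Since 13 ≡ 5 (mod 8), (2/13) = -1, and (2/13)^3 = -1. Now have -(1/13).
(1/13) = 1. Collecting the sign factors: -1.
Second factor (26/391):
Factor out 2: 26 = 2·13. Since 391 ≡ 7 (mod 8), (2/391) = +1. Now have (13/391).
13 ≡ 1 (mod 4), so quadratic reciprocity gives (13/391) = (391/13). Reduce: 391 ≡ 1 (mod 13). Now have (1/13).
(1/13) = 1. Collecting the sign factors: 1.
Product: (-1)·(1) = -1.

-1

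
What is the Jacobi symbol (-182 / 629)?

-1

Reduce the numerator: -182 ≡ 447 (mod 629), so (-182 / 629) = (447 / 629).
629 ≡ 1 (mod 4), so quadratic reciprocity gives (447 / 629) = (629 / 447). Reduce: 629 ≡ 182 (mod 447). Now have (182 / 447).
Factor out 2: 182 = 2·91. Since 447 ≡ 7 (mod 8), (2 / 447) = +1. Now have (91 / 447).
Both 91 ≡ 3 and 447 ≡ 3 (mod 4), so reciprocity gives (91 / 447) = -(447 / 91). Reduce: 447 ≡ 83 (mod 91). Now have -(83 / 91).
Both 83 ≡ 3 and 91 ≡ 3 (mod 4), so reciprocity gives (83 / 91) = -(91 / 83). Reduce: 91 ≡ 8 (mod 83). Now have (8 / 83).
Factor out 2: 8 = 2^3. Since 83 ≡ 3 (mod 8), (2 / 83) = -1, and (2 / 83)^3 = -1. Now have -(1 / 83).
(1 / 83) = 1. Collecting the sign factors: -1.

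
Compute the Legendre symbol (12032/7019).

Reduce the numerator: 12032 ≡ 5013 (mod 7019), so (12032/7019) = (5013/7019).
5013 ≡ 1 (mod 4), so quadratic reciprocity gives (5013/7019) = (7019/5013). Reduce: 7019 ≡ 2006 (mod 5013). Now have (2006/5013).
Factor out 2: 2006 = 2·1003. Since 5013 ≡ 5 (mod 8), (2/5013) = -1. Now have -(1003/5013).
5013 ≡ 1 (mod 4), so quadratic reciprocity gives (1003/5013) = (5013/1003). Reduce: 5013 ≡ 1001 (mod 1003). Now have -(1001/1003).
1001 ≡ 1 (mod 4), so quadratic reciprocity gives (1001/1003) = (1003/1001). Reduce: 1003 ≡ 2 (mod 1001). Now have -(2/1001).
Factor out 2: 2 = 2. Since 1001 ≡ 1 (mod 8), (2/1001) = +1. Now have -(1/1001).
(1/1001) = 1. Collecting the sign factors: -1.

-1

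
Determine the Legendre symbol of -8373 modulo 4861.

(-8373/4861)
  = (1349/4861)    [-8373 ≡ 1349 mod 4861]
  = (4861/1349)    [QR: 1349 ≡ 1 mod 4, sign kept]
  = (814/1349)    [4861 ≡ 814 mod 1349]
  = -(407/1349)    [1349 ≡ 5 mod 8 ⇒ (2/1349) = -1]
  = -(1349/407)    [QR: 1349 ≡ 1 mod 4, sign kept]
  = -(128/407)    [1349 ≡ 128 mod 407]
  = -(1/407)    [407 ≡ 7 mod 8 ⇒ (2/407)^7 = +1]
  = -1    [(1/407) = 1]

-1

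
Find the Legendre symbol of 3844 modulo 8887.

1

(3844|8887)
  = (961|8887)    [8887 ≡ 7 mod 8 ⇒ (2|8887)^2 = +1]
  = (8887|961)    [QR: 961 ≡ 1 mod 4, sign kept]
  = (238|961)    [8887 ≡ 238 mod 961]
  = (119|961)    [961 ≡ 1 mod 8 ⇒ (2|961) = +1]
  = (961|119)    [QR: 961 ≡ 1 mod 4, sign kept]
  = (9|119)    [961 ≡ 9 mod 119]
  = (119|9)    [QR: 9 ≡ 1 mod 4, sign kept]
  = (2|9)    [119 ≡ 2 mod 9]
  = (1|9)    [9 ≡ 1 mod 8 ⇒ (2|9) = +1]
  = 1    [(1|9) = 1]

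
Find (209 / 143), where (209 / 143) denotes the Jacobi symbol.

Reduce the numerator: 209 ≡ 66 (mod 143), so (209 / 143) = (66 / 143).
Factor out 2: 66 = 2·33. Since 143 ≡ 7 (mod 8), (2 / 143) = +1. Now have (33 / 143).
33 ≡ 1 (mod 4), so quadratic reciprocity gives (33 / 143) = (143 / 33). Reduce: 143 ≡ 11 (mod 33). Now have (11 / 33).
33 ≡ 1 (mod 4), so quadratic reciprocity gives (11 / 33) = (33 / 11). Reduce: 33 ≡ 0 (mod 11). Now have (0 / 11).
The numerator is now 0 with denominator 11 > 1: the symbol is 0.

0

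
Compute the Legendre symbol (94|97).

1

(94|97)
  = (47|97)    [97 ≡ 1 mod 8 ⇒ (2|97) = +1]
  = (97|47)    [QR: 97 ≡ 1 mod 4, sign kept]
  = (3|47)    [97 ≡ 3 mod 47]
  = -(47|3)    [QR: both ≡ 3 mod 4, sign flips]
  = -(2|3)    [47 ≡ 2 mod 3]
  = (1|3)    [3 ≡ 3 mod 8 ⇒ (2|3) = -1]
  = 1    [(1|3) = 1]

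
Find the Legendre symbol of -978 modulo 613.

1

Pull out -1: (-978/613) = (-1/613)·(978/613). Since 613 ≡ 1 (mod 4), (-1/613) = +1. Now have (978/613).
Reduce the numerator: 978 ≡ 365 (mod 613), so (978/613) = (365/613).
365 ≡ 1 (mod 4), so quadratic reciprocity gives (365/613) = (613/365). Reduce: 613 ≡ 248 (mod 365). Now have (248/365).
Factor out 2: 248 = 2^3·31. Since 365 ≡ 5 (mod 8), (2/365) = -1, and (2/365)^3 = -1. Now have -(31/365).
365 ≡ 1 (mod 4), so quadratic reciprocity gives (31/365) = (365/31). Reduce: 365 ≡ 24 (mod 31). Now have -(24/31).
Factor out 2: 24 = 2^3·3. Since 31 ≡ 7 (mod 8), (2/31) = +1, and (2/31)^3 = +1. Now have -(3/31).
Both 3 ≡ 3 and 31 ≡ 3 (mod 4), so reciprocity gives (3/31) = -(31/3). Reduce: 31 ≡ 1 (mod 3). Now have (1/3).
(1/3) = 1. Collecting the sign factors: 1.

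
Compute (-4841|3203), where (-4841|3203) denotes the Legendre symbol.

Pull out -1: (-4841|3203) = (-1|3203)·(4841|3203). Since 3203 ≡ 3 (mod 4), (-1|3203) = -1. Now have -(4841|3203).
Reduce the numerator: 4841 ≡ 1638 (mod 3203), so (4841|3203) = (1638|3203).
Factor out 2: 1638 = 2·819. Since 3203 ≡ 3 (mod 8), (2|3203) = -1. Now have (819|3203).
Both 819 ≡ 3 and 3203 ≡ 3 (mod 4), so reciprocity gives (819|3203) = -(3203|819). Reduce: 3203 ≡ 746 (mod 819). Now have -(746|819).
Factor out 2: 746 = 2·373. Since 819 ≡ 3 (mod 8), (2|819) = -1. Now have (373|819).
373 ≡ 1 (mod 4), so quadratic reciprocity gives (373|819) = (819|373). Reduce: 819 ≡ 73 (mod 373). Now have (73|373).
73 ≡ 1 (mod 4), so quadratic reciprocity gives (73|373) = (373|73). Reduce: 373 ≡ 8 (mod 73). Now have (8|73).
Factor out 2: 8 = 2^3. Since 73 ≡ 1 (mod 8), (2|73) = +1, and (2|73)^3 = +1. Now have (1|73).
(1|73) = 1. Collecting the sign factors: 1.

1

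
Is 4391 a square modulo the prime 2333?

yes

(4391/2333)
  = (2058/2333)    [4391 ≡ 2058 mod 2333]
  = -(1029/2333)    [2333 ≡ 5 mod 8 ⇒ (2/2333) = -1]
  = -(2333/1029)    [QR: 1029 ≡ 1 mod 4, sign kept]
  = -(275/1029)    [2333 ≡ 275 mod 1029]
  = -(1029/275)    [QR: 1029 ≡ 1 mod 4, sign kept]
  = -(204/275)    [1029 ≡ 204 mod 275]
  = -(51/275)    [275 ≡ 3 mod 8 ⇒ (2/275)^2 = +1]
  = (275/51)    [QR: both ≡ 3 mod 4, sign flips]
  = (20/51)    [275 ≡ 20 mod 51]
  = (5/51)    [51 ≡ 3 mod 8 ⇒ (2/51)^2 = +1]
  = (51/5)    [QR: 5 ≡ 1 mod 4, sign kept]
  = (1/5)    [51 ≡ 1 mod 5]
  = 1    [(1/5) = 1]
(4391/2333) = 1, and 2333 is prime, so 4391 is a quadratic residue mod 2333.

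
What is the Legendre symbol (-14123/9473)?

Pull out -1: (-14123/9473) = (-1/9473)·(14123/9473). Since 9473 ≡ 1 (mod 4), (-1/9473) = +1. Now have (14123/9473).
Reduce the numerator: 14123 ≡ 4650 (mod 9473), so (14123/9473) = (4650/9473).
Factor out 2: 4650 = 2·2325. Since 9473 ≡ 1 (mod 8), (2/9473) = +1. Now have (2325/9473).
2325 ≡ 1 (mod 4), so quadratic reciprocity gives (2325/9473) = (9473/2325). Reduce: 9473 ≡ 173 (mod 2325). Now have (173/2325).
173 ≡ 1 (mod 4), so quadratic reciprocity gives (173/2325) = (2325/173). Reduce: 2325 ≡ 76 (mod 173). Now have (76/173).
Factor out 2: 76 = 2^2·19. Since 173 ≡ 5 (mod 8), (2/173) = -1, and (2/173)^2 = +1. Now have (19/173).
173 ≡ 1 (mod 4), so quadratic reciprocity gives (19/173) = (173/19). Reduce: 173 ≡ 2 (mod 19). Now have (2/19).
Factor out 2: 2 = 2. Since 19 ≡ 3 (mod 8), (2/19) = -1. Now have -(1/19).
(1/19) = 1. Collecting the sign factors: -1.

-1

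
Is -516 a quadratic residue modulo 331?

(-516/331)
  = -(516/331)    [331 ≡ 3 mod 4 ⇒ (-1/331) = -1]
  = -(185/331)    [516 ≡ 185 mod 331]
  = -(331/185)    [QR: 185 ≡ 1 mod 4, sign kept]
  = -(146/185)    [331 ≡ 146 mod 185]
  = -(73/185)    [185 ≡ 1 mod 8 ⇒ (2/185) = +1]
  = -(185/73)    [QR: 73 ≡ 1 mod 4, sign kept]
  = -(39/73)    [185 ≡ 39 mod 73]
  = -(73/39)    [QR: 73 ≡ 1 mod 4, sign kept]
  = -(34/39)    [73 ≡ 34 mod 39]
  = -(17/39)    [39 ≡ 7 mod 8 ⇒ (2/39) = +1]
  = -(39/17)    [QR: 17 ≡ 1 mod 4, sign kept]
  = -(5/17)    [39 ≡ 5 mod 17]
  = -(17/5)    [QR: 5 ≡ 1 mod 4, sign kept]
  = -(2/5)    [17 ≡ 2 mod 5]
  = (1/5)    [5 ≡ 5 mod 8 ⇒ (2/5) = -1]
  = 1    [(1/5) = 1]
The Legendre symbol is 1, so x^2 ≡ -516 (mod 331) has solution.

yes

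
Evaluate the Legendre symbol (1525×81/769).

By multiplicativity, (1525·81/769) = (1525/769)·(81/769).
First factor (1525/769):
Reduce the numerator: 1525 ≡ 756 (mod 769), so (1525/769) = (756/769).
Factor out 2: 756 = 2^2·189. Since 769 ≡ 1 (mod 8), (2/769) = +1, and (2/769)^2 = +1. Now have (189/769).
189 ≡ 1 (mod 4), so quadratic reciprocity gives (189/769) = (769/189). Reduce: 769 ≡ 13 (mod 189). Now have (13/189).
13 ≡ 1 (mod 4), so quadratic reciprocity gives (13/189) = (189/13). Reduce: 189 ≡ 7 (mod 13). Now have (7/13).
13 ≡ 1 (mod 4), so quadratic reciprocity gives (7/13) = (13/7). Reduce: 13 ≡ 6 (mod 7). Now have (6/7).
Factor out 2: 6 = 2·3. Since 7 ≡ 7 (mod 8), (2/7) = +1. Now have (3/7).
Both 3 ≡ 3 and 7 ≡ 3 (mod 4), so reciprocity gives (3/7) = -(7/3). Reduce: 7 ≡ 1 (mod 3). Now have -(1/3).
(1/3) = 1. Collecting the sign factors: -1.
Second factor (81/769):
81 ≡ 1 (mod 4), so quadratic reciprocity gives (81/769) = (769/81). Reduce: 769 ≡ 40 (mod 81). Now have (40/81).
Factor out 2: 40 = 2^3·5. Since 81 ≡ 1 (mod 8), (2/81) = +1, and (2/81)^3 = +1. Now have (5/81).
5 ≡ 1 (mod 4), so quadratic reciprocity gives (5/81) = (81/5). Reduce: 81 ≡ 1 (mod 5). Now have (1/5).
(1/5) = 1. Collecting the sign factors: 1.
Product: (-1)·(1) = -1.

-1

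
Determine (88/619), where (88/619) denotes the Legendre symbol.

1

(88/619)
  = -(11/619)    [619 ≡ 3 mod 8 ⇒ (2/619)^3 = -1]
  = (619/11)    [QR: both ≡ 3 mod 4, sign flips]
  = (3/11)    [619 ≡ 3 mod 11]
  = -(11/3)    [QR: both ≡ 3 mod 4, sign flips]
  = -(2/3)    [11 ≡ 2 mod 3]
  = (1/3)    [3 ≡ 3 mod 8 ⇒ (2/3) = -1]
  = 1    [(1/3) = 1]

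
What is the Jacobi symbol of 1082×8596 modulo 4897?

-1

By multiplicativity, (1082·8596 / 4897) = (1082 / 4897)·(8596 / 4897).
First factor (1082 / 4897):
(1082 / 4897)
  = (541 / 4897)    [4897 ≡ 1 mod 8 ⇒ (2 / 4897) = +1]
  = (4897 / 541)    [QR: 541 ≡ 1 mod 4, sign kept]
  = (28 / 541)    [4897 ≡ 28 mod 541]
  = (7 / 541)    [541 ≡ 5 mod 8 ⇒ (2 / 541)^2 = +1]
  = (541 / 7)    [QR: 541 ≡ 1 mod 4, sign kept]
  = (2 / 7)    [541 ≡ 2 mod 7]
  = (1 / 7)    [7 ≡ 7 mod 8 ⇒ (2 / 7) = +1]
  = 1    [(1 / 7) = 1]
Second factor (8596 / 4897):
(8596 / 4897)
  = (3699 / 4897)    [8596 ≡ 3699 mod 4897]
  = (4897 / 3699)    [QR: 4897 ≡ 1 mod 4, sign kept]
  = (1198 / 3699)    [4897 ≡ 1198 mod 3699]
  = -(599 / 3699)    [3699 ≡ 3 mod 8 ⇒ (2 / 3699) = -1]
  = (3699 / 599)    [QR: both ≡ 3 mod 4, sign flips]
  = (105 / 599)    [3699 ≡ 105 mod 599]
  = (599 / 105)    [QR: 105 ≡ 1 mod 4, sign kept]
  = (74 / 105)    [599 ≡ 74 mod 105]
  = (37 / 105)    [105 ≡ 1 mod 8 ⇒ (2 / 105) = +1]
  = (105 / 37)    [QR: 37 ≡ 1 mod 4, sign kept]
  = (31 / 37)    [105 ≡ 31 mod 37]
  = (37 / 31)    [QR: 37 ≡ 1 mod 4, sign kept]
  = (6 / 31)    [37 ≡ 6 mod 31]
  = (3 / 31)    [31 ≡ 7 mod 8 ⇒ (2 / 31) = +1]
  = -(31 / 3)    [QR: both ≡ 3 mod 4, sign flips]
  = -(1 / 3)    [31 ≡ 1 mod 3]
  = -1    [(1 / 3) = 1]
Product: (1)·(-1) = -1.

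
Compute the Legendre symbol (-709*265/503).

By multiplicativity, (-709·265/503) = (-709/503)·(265/503).
First factor (-709/503):
Pull out -1: (-709/503) = (-1/503)·(709/503). Since 503 ≡ 3 (mod 4), (-1/503) = -1. Now have -(709/503).
Reduce the numerator: 709 ≡ 206 (mod 503), so (709/503) = (206/503).
Factor out 2: 206 = 2·103. Since 503 ≡ 7 (mod 8), (2/503) = +1. Now have -(103/503).
Both 103 ≡ 3 and 503 ≡ 3 (mod 4), so reciprocity gives (103/503) = -(503/103). Reduce: 503 ≡ 91 (mod 103). Now have (91/103).
Both 91 ≡ 3 and 103 ≡ 3 (mod 4), so reciprocity gives (91/103) = -(103/91). Reduce: 103 ≡ 12 (mod 91). Now have -(12/91).
Factor out 2: 12 = 2^2·3. Since 91 ≡ 3 (mod 8), (2/91) = -1, and (2/91)^2 = +1. Now have -(3/91).
Both 3 ≡ 3 and 91 ≡ 3 (mod 4), so reciprocity gives (3/91) = -(91/3). Reduce: 91 ≡ 1 (mod 3). Now have (1/3).
(1/3) = 1. Collecting the sign factors: 1.
Second factor (265/503):
265 ≡ 1 (mod 4), so quadratic reciprocity gives (265/503) = (503/265). Reduce: 503 ≡ 238 (mod 265). Now have (238/265).
Factor out 2: 238 = 2·119. Since 265 ≡ 1 (mod 8), (2/265) = +1. Now have (119/265).
265 ≡ 1 (mod 4), so quadratic reciprocity gives (119/265) = (265/119). Reduce: 265 ≡ 27 (mod 119). Now have (27/119).
Both 27 ≡ 3 and 119 ≡ 3 (mod 4), so reciprocity gives (27/119) = -(119/27). Reduce: 119 ≡ 11 (mod 27). Now have -(11/27).
Both 11 ≡ 3 and 27 ≡ 3 (mod 4), so reciprocity gives (11/27) = -(27/11). Reduce: 27 ≡ 5 (mod 11). Now have (5/11).
5 ≡ 1 (mod 4), so quadratic reciprocity gives (5/11) = (11/5). Reduce: 11 ≡ 1 (mod 5). Now have (1/5).
(1/5) = 1. Collecting the sign factors: 1.
Product: (1)·(1) = 1.

1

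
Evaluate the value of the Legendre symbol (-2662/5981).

1

Reduce the numerator: -2662 ≡ 3319 (mod 5981), so (-2662/5981) = (3319/5981).
5981 ≡ 1 (mod 4), so quadratic reciprocity gives (3319/5981) = (5981/3319). Reduce: 5981 ≡ 2662 (mod 3319). Now have (2662/3319).
Factor out 2: 2662 = 2·1331. Since 3319 ≡ 7 (mod 8), (2/3319) = +1. Now have (1331/3319).
Both 1331 ≡ 3 and 3319 ≡ 3 (mod 4), so reciprocity gives (1331/3319) = -(3319/1331). Reduce: 3319 ≡ 657 (mod 1331). Now have -(657/1331).
657 ≡ 1 (mod 4), so quadratic reciprocity gives (657/1331) = (1331/657). Reduce: 1331 ≡ 17 (mod 657). Now have -(17/657).
17 ≡ 1 (mod 4), so quadratic reciprocity gives (17/657) = (657/17). Reduce: 657 ≡ 11 (mod 17). Now have -(11/17).
17 ≡ 1 (mod 4), so quadratic reciprocity gives (11/17) = (17/11). Reduce: 17 ≡ 6 (mod 11). Now have -(6/11).
Factor out 2: 6 = 2·3. Since 11 ≡ 3 (mod 8), (2/11) = -1. Now have (3/11).
Both 3 ≡ 3 and 11 ≡ 3 (mod 4), so reciprocity gives (3/11) = -(11/3). Reduce: 11 ≡ 2 (mod 3). Now have -(2/3).
Factor out 2: 2 = 2. Since 3 ≡ 3 (mod 8), (2/3) = -1. Now have (1/3).
(1/3) = 1. Collecting the sign factors: 1.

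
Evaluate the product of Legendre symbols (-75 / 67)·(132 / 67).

By multiplicativity, (-75·132 / 67) = (-75 / 67)·(132 / 67).
First factor (-75 / 67):
(-75 / 67)
  = (59 / 67)    [-75 ≡ 59 mod 67]
  = -(67 / 59)    [QR: both ≡ 3 mod 4, sign flips]
  = -(8 / 59)    [67 ≡ 8 mod 59]
  = (1 / 59)    [59 ≡ 3 mod 8 ⇒ (2 / 59)^3 = -1]
  = 1    [(1 / 59) = 1]
Second factor (132 / 67):
(132 / 67)
  = (65 / 67)    [132 ≡ 65 mod 67]
  = (67 / 65)    [QR: 65 ≡ 1 mod 4, sign kept]
  = (2 / 65)    [67 ≡ 2 mod 65]
  = (1 / 65)    [65 ≡ 1 mod 8 ⇒ (2 / 65) = +1]
  = 1    [(1 / 65) = 1]
Product: (1)·(1) = 1.

1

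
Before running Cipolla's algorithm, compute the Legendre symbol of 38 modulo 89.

Factor out 2: 38 = 2·19. Since 89 ≡ 1 (mod 8), (2|89) = +1. Now have (19|89).
89 ≡ 1 (mod 4), so quadratic reciprocity gives (19|89) = (89|19). Reduce: 89 ≡ 13 (mod 19). Now have (13|19).
13 ≡ 1 (mod 4), so quadratic reciprocity gives (13|19) = (19|13). Reduce: 19 ≡ 6 (mod 13). Now have (6|13).
Factor out 2: 6 = 2·3. Since 13 ≡ 5 (mod 8), (2|13) = -1. Now have -(3|13).
13 ≡ 1 (mod 4), so quadratic reciprocity gives (3|13) = (13|3). Reduce: 13 ≡ 1 (mod 3). Now have -(1|3).
(1|3) = 1. Collecting the sign factors: -1.

-1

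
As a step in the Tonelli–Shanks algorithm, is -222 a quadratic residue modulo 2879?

no

Reduce the numerator: -222 ≡ 2657 (mod 2879), so (-222/2879) = (2657/2879).
2657 ≡ 1 (mod 4), so quadratic reciprocity gives (2657/2879) = (2879/2657). Reduce: 2879 ≡ 222 (mod 2657). Now have (222/2657).
Factor out 2: 222 = 2·111. Since 2657 ≡ 1 (mod 8), (2/2657) = +1. Now have (111/2657).
2657 ≡ 1 (mod 4), so quadratic reciprocity gives (111/2657) = (2657/111). Reduce: 2657 ≡ 104 (mod 111). Now have (104/111).
Factor out 2: 104 = 2^3·13. Since 111 ≡ 7 (mod 8), (2/111) = +1, and (2/111)^3 = +1. Now have (13/111).
13 ≡ 1 (mod 4), so quadratic reciprocity gives (13/111) = (111/13). Reduce: 111 ≡ 7 (mod 13). Now have (7/13).
13 ≡ 1 (mod 4), so quadratic reciprocity gives (7/13) = (13/7). Reduce: 13 ≡ 6 (mod 7). Now have (6/7).
Factor out 2: 6 = 2·3. Since 7 ≡ 7 (mod 8), (2/7) = +1. Now have (3/7).
Both 3 ≡ 3 and 7 ≡ 3 (mod 4), so reciprocity gives (3/7) = -(7/3). Reduce: 7 ≡ 1 (mod 3). Now have -(1/3).
(1/3) = 1. Collecting the sign factors: -1.
The Legendre symbol is -1, so x^2 ≡ -222 (mod 2879) has no solution.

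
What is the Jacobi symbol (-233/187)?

-1

Pull out -1: (-233/187) = (-1/187)·(233/187). Since 187 ≡ 3 (mod 4), (-1/187) = -1. Now have -(233/187).
Reduce the numerator: 233 ≡ 46 (mod 187), so (233/187) = (46/187).
Factor out 2: 46 = 2·23. Since 187 ≡ 3 (mod 8), (2/187) = -1. Now have (23/187).
Both 23 ≡ 3 and 187 ≡ 3 (mod 4), so reciprocity gives (23/187) = -(187/23). Reduce: 187 ≡ 3 (mod 23). Now have -(3/23).
Both 3 ≡ 3 and 23 ≡ 3 (mod 4), so reciprocity gives (3/23) = -(23/3). Reduce: 23 ≡ 2 (mod 3). Now have (2/3).
Factor out 2: 2 = 2. Since 3 ≡ 3 (mod 8), (2/3) = -1. Now have -(1/3).
(1/3) = 1. Collecting the sign factors: -1.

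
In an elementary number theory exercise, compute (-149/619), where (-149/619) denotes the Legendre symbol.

1

Reduce the numerator: -149 ≡ 470 (mod 619), so (-149/619) = (470/619).
Factor out 2: 470 = 2·235. Since 619 ≡ 3 (mod 8), (2/619) = -1. Now have -(235/619).
Both 235 ≡ 3 and 619 ≡ 3 (mod 4), so reciprocity gives (235/619) = -(619/235). Reduce: 619 ≡ 149 (mod 235). Now have (149/235).
149 ≡ 1 (mod 4), so quadratic reciprocity gives (149/235) = (235/149). Reduce: 235 ≡ 86 (mod 149). Now have (86/149).
Factor out 2: 86 = 2·43. Since 149 ≡ 5 (mod 8), (2/149) = -1. Now have -(43/149).
149 ≡ 1 (mod 4), so quadratic reciprocity gives (43/149) = (149/43). Reduce: 149 ≡ 20 (mod 43). Now have -(20/43).
Factor out 2: 20 = 2^2·5. Since 43 ≡ 3 (mod 8), (2/43) = -1, and (2/43)^2 = +1. Now have -(5/43).
5 ≡ 1 (mod 4), so quadratic reciprocity gives (5/43) = (43/5). Reduce: 43 ≡ 3 (mod 5). Now have -(3/5).
5 ≡ 1 (mod 4), so quadratic reciprocity gives (3/5) = (5/3). Reduce: 5 ≡ 2 (mod 3). Now have -(2/3).
Factor out 2: 2 = 2. Since 3 ≡ 3 (mod 8), (2/3) = -1. Now have (1/3).
(1/3) = 1. Collecting the sign factors: 1.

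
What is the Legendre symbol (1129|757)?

-1

Reduce the numerator: 1129 ≡ 372 (mod 757), so (1129|757) = (372|757).
Factor out 2: 372 = 2^2·93. Since 757 ≡ 5 (mod 8), (2|757) = -1, and (2|757)^2 = +1. Now have (93|757).
93 ≡ 1 (mod 4), so quadratic reciprocity gives (93|757) = (757|93). Reduce: 757 ≡ 13 (mod 93). Now have (13|93).
13 ≡ 1 (mod 4), so quadratic reciprocity gives (13|93) = (93|13). Reduce: 93 ≡ 2 (mod 13). Now have (2|13).
Factor out 2: 2 = 2. Since 13 ≡ 5 (mod 8), (2|13) = -1. Now have -(1|13).
(1|13) = 1. Collecting the sign factors: -1.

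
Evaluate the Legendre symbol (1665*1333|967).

By multiplicativity, (1665·1333|967) = (1665|967)·(1333|967).
First factor (1665|967):
(1665|967)
  = (698|967)    [1665 ≡ 698 mod 967]
  = (349|967)    [967 ≡ 7 mod 8 ⇒ (2|967) = +1]
  = (967|349)    [QR: 349 ≡ 1 mod 4, sign kept]
  = (269|349)    [967 ≡ 269 mod 349]
  = (349|269)    [QR: 269 ≡ 1 mod 4, sign kept]
  = (80|269)    [349 ≡ 80 mod 269]
  = (5|269)    [269 ≡ 5 mod 8 ⇒ (2|269)^4 = +1]
  = (269|5)    [QR: 5 ≡ 1 mod 4, sign kept]
  = (4|5)    [269 ≡ 4 mod 5]
  = (1|5)    [5 ≡ 5 mod 8 ⇒ (2|5)^2 = +1]
  = 1    [(1|5) = 1]
Second factor (1333|967):
(1333|967)
  = (366|967)    [1333 ≡ 366 mod 967]
  = (183|967)    [967 ≡ 7 mod 8 ⇒ (2|967) = +1]
  = -(967|183)    [QR: both ≡ 3 mod 4, sign flips]
  = -(52|183)    [967 ≡ 52 mod 183]
  = -(13|183)    [183 ≡ 7 mod 8 ⇒ (2|183)^2 = +1]
  = -(183|13)    [QR: 13 ≡ 1 mod 4, sign kept]
  = -(1|13)    [183 ≡ 1 mod 13]
  = -1    [(1|13) = 1]
Product: (1)·(-1) = -1.

-1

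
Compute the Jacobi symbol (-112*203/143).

By multiplicativity, (-112·203/143) = (-112/143)·(203/143).
First factor (-112/143):
(-112/143)
  = -(112/143)    [143 ≡ 3 mod 4 ⇒ (-1/143) = -1]
  = -(7/143)    [143 ≡ 7 mod 8 ⇒ (2/143)^4 = +1]
  = (143/7)    [QR: both ≡ 3 mod 4, sign flips]
  = (3/7)    [143 ≡ 3 mod 7]
  = -(7/3)    [QR: both ≡ 3 mod 4, sign flips]
  = -(1/3)    [7 ≡ 1 mod 3]
  = -1    [(1/3) = 1]
Second factor (203/143):
(203/143)
  = (60/143)    [203 ≡ 60 mod 143]
  = (15/143)    [143 ≡ 7 mod 8 ⇒ (2/143)^2 = +1]
  = -(143/15)    [QR: both ≡ 3 mod 4, sign flips]
  = -(8/15)    [143 ≡ 8 mod 15]
  = -(1/15)    [15 ≡ 7 mod 8 ⇒ (2/15)^3 = +1]
  = -1    [(1/15) = 1]
Product: (-1)·(-1) = 1.

1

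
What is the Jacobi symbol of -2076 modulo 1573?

(-2076 / 1573)
  = (2076 / 1573)    [1573 ≡ 1 mod 4 ⇒ (-1 / 1573) = +1]
  = (503 / 1573)    [2076 ≡ 503 mod 1573]
  = (1573 / 503)    [QR: 1573 ≡ 1 mod 4, sign kept]
  = (64 / 503)    [1573 ≡ 64 mod 503]
  = (1 / 503)    [503 ≡ 7 mod 8 ⇒ (2 / 503)^6 = +1]
  = 1    [(1 / 503) = 1]

1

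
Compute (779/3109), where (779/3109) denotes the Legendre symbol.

1

3109 ≡ 1 (mod 4), so quadratic reciprocity gives (779/3109) = (3109/779). Reduce: 3109 ≡ 772 (mod 779). Now have (772/779).
Factor out 2: 772 = 2^2·193. Since 779 ≡ 3 (mod 8), (2/779) = -1, and (2/779)^2 = +1. Now have (193/779).
193 ≡ 1 (mod 4), so quadratic reciprocity gives (193/779) = (779/193). Reduce: 779 ≡ 7 (mod 193). Now have (7/193).
193 ≡ 1 (mod 4), so quadratic reciprocity gives (7/193) = (193/7). Reduce: 193 ≡ 4 (mod 7). Now have (4/7).
Factor out 2: 4 = 2^2. Since 7 ≡ 7 (mod 8), (2/7) = +1, and (2/7)^2 = +1. Now have (1/7).
(1/7) = 1. Collecting the sign factors: 1.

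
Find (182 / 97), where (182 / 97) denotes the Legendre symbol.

1

(182 / 97)
  = (85 / 97)    [182 ≡ 85 mod 97]
  = (97 / 85)    [QR: 85 ≡ 1 mod 4, sign kept]
  = (12 / 85)    [97 ≡ 12 mod 85]
  = (3 / 85)    [85 ≡ 5 mod 8 ⇒ (2 / 85)^2 = +1]
  = (85 / 3)    [QR: 85 ≡ 1 mod 4, sign kept]
  = (1 / 3)    [85 ≡ 1 mod 3]
  = 1    [(1 / 3) = 1]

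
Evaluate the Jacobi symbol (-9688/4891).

Reduce the numerator: -9688 ≡ 94 (mod 4891), so (-9688/4891) = (94/4891).
Factor out 2: 94 = 2·47. Since 4891 ≡ 3 (mod 8), (2/4891) = -1. Now have -(47/4891).
Both 47 ≡ 3 and 4891 ≡ 3 (mod 4), so reciprocity gives (47/4891) = -(4891/47). Reduce: 4891 ≡ 3 (mod 47). Now have (3/47).
Both 3 ≡ 3 and 47 ≡ 3 (mod 4), so reciprocity gives (3/47) = -(47/3). Reduce: 47 ≡ 2 (mod 3). Now have -(2/3).
Factor out 2: 2 = 2. Since 3 ≡ 3 (mod 8), (2/3) = -1. Now have (1/3).
(1/3) = 1. Collecting the sign factors: 1.

1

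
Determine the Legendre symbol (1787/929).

1

(1787/929)
  = (858/929)    [1787 ≡ 858 mod 929]
  = (429/929)    [929 ≡ 1 mod 8 ⇒ (2/929) = +1]
  = (929/429)    [QR: 429 ≡ 1 mod 4, sign kept]
  = (71/429)    [929 ≡ 71 mod 429]
  = (429/71)    [QR: 429 ≡ 1 mod 4, sign kept]
  = (3/71)    [429 ≡ 3 mod 71]
  = -(71/3)    [QR: both ≡ 3 mod 4, sign flips]
  = -(2/3)    [71 ≡ 2 mod 3]
  = (1/3)    [3 ≡ 3 mod 8 ⇒ (2/3) = -1]
  = 1    [(1/3) = 1]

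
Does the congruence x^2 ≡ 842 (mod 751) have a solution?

(842/751)
  = (91/751)    [842 ≡ 91 mod 751]
  = -(751/91)    [QR: both ≡ 3 mod 4, sign flips]
  = -(23/91)    [751 ≡ 23 mod 91]
  = (91/23)    [QR: both ≡ 3 mod 4, sign flips]
  = (22/23)    [91 ≡ 22 mod 23]
  = (11/23)    [23 ≡ 7 mod 8 ⇒ (2/23) = +1]
  = -(23/11)    [QR: both ≡ 3 mod 4, sign flips]
  = -(1/11)    [23 ≡ 1 mod 11]
  = -1    [(1/11) = 1]
The Legendre symbol is -1, so x^2 ≡ 842 (mod 751) has no solution.

no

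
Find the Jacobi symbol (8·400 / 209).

1

By multiplicativity, (8·400 / 209) = (8 / 209)·(400 / 209).
First factor (8 / 209):
Factor out 2: 8 = 2^3. Since 209 ≡ 1 (mod 8), (2 / 209) = +1, and (2 / 209)^3 = +1. Now have (1 / 209).
(1 / 209) = 1. Collecting the sign factors: 1.
Second factor (400 / 209):
Reduce the numerator: 400 ≡ 191 (mod 209), so (400 / 209) = (191 / 209).
209 ≡ 1 (mod 4), so quadratic reciprocity gives (191 / 209) = (209 / 191). Reduce: 209 ≡ 18 (mod 191). Now have (18 / 191).
Factor out 2: 18 = 2·9. Since 191 ≡ 7 (mod 8), (2 / 191) = +1. Now have (9 / 191).
9 ≡ 1 (mod 4), so quadratic reciprocity gives (9 / 191) = (191 / 9). Reduce: 191 ≡ 2 (mod 9). Now have (2 / 9).
Factor out 2: 2 = 2. Since 9 ≡ 1 (mod 8), (2 / 9) = +1. Now have (1 / 9).
(1 / 9) = 1. Collecting the sign factors: 1.
Product: (1)·(1) = 1.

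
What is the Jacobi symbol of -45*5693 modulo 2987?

1

By multiplicativity, (-45·5693 / 2987) = (-45 / 2987)·(5693 / 2987).
First factor (-45 / 2987):
Reduce the numerator: -45 ≡ 2942 (mod 2987), so (-45 / 2987) = (2942 / 2987).
Factor out 2: 2942 = 2·1471. Since 2987 ≡ 3 (mod 8), (2 / 2987) = -1. Now have -(1471 / 2987).
Both 1471 ≡ 3 and 2987 ≡ 3 (mod 4), so reciprocity gives (1471 / 2987) = -(2987 / 1471). Reduce: 2987 ≡ 45 (mod 1471). Now have (45 / 1471).
45 ≡ 1 (mod 4), so quadratic reciprocity gives (45 / 1471) = (1471 / 45). Reduce: 1471 ≡ 31 (mod 45). Now have (31 / 45).
45 ≡ 1 (mod 4), so quadratic reciprocity gives (31 / 45) = (45 / 31). Reduce: 45 ≡ 14 (mod 31). Now have (14 / 31).
Factor out 2: 14 = 2·7. Since 31 ≡ 7 (mod 8), (2 / 31) = +1. Now have (7 / 31).
Both 7 ≡ 3 and 31 ≡ 3 (mod 4), so reciprocity gives (7 / 31) = -(31 / 7). Reduce: 31 ≡ 3 (mod 7). Now have -(3 / 7).
Both 3 ≡ 3 and 7 ≡ 3 (mod 4), so reciprocity gives (3 / 7) = -(7 / 3). Reduce: 7 ≡ 1 (mod 3). Now have (1 / 3).
(1 / 3) = 1. Collecting the sign factors: 1.
Second factor (5693 / 2987):
Reduce the numerator: 5693 ≡ 2706 (mod 2987), so (5693 / 2987) = (2706 / 2987).
Factor out 2: 2706 = 2·1353. Since 2987 ≡ 3 (mod 8), (2 / 2987) = -1. Now have -(1353 / 2987).
1353 ≡ 1 (mod 4), so quadratic reciprocity gives (1353 / 2987) = (2987 / 1353). Reduce: 2987 ≡ 281 (mod 1353). Now have -(281 / 1353).
281 ≡ 1 (mod 4), so quadratic reciprocity gives (281 / 1353) = (1353 / 281). Reduce: 1353 ≡ 229 (mod 281). Now have -(229 / 281).
229 ≡ 1 (mod 4), so quadratic reciprocity gives (229 / 281) = (281 / 229). Reduce: 281 ≡ 52 (mod 229). Now have -(52 / 229).
Factor out 2: 52 = 2^2·13. Since 229 ≡ 5 (mod 8), (2 / 229) = -1, and (2 / 229)^2 = +1. Now have -(13 / 229).
13 ≡ 1 (mod 4), so quadratic reciprocity gives (13 / 229) = (229 / 13). Reduce: 229 ≡ 8 (mod 13). Now have -(8 / 13).
Factor out 2: 8 = 2^3. Since 13 ≡ 5 (mod 8), (2 / 13) = -1, and (2 / 13)^3 = -1. Now have (1 / 13).
(1 / 13) = 1. Collecting the sign factors: 1.
Product: (1)·(1) = 1.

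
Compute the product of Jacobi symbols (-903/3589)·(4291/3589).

-1

By multiplicativity, (-903·4291/3589) = (-903/3589)·(4291/3589).
First factor (-903/3589):
(-903/3589)
  = (2686/3589)    [-903 ≡ 2686 mod 3589]
  = -(1343/3589)    [3589 ≡ 5 mod 8 ⇒ (2/3589) = -1]
  = -(3589/1343)    [QR: 3589 ≡ 1 mod 4, sign kept]
  = -(903/1343)    [3589 ≡ 903 mod 1343]
  = (1343/903)    [QR: both ≡ 3 mod 4, sign flips]
  = (440/903)    [1343 ≡ 440 mod 903]
  = (55/903)    [903 ≡ 7 mod 8 ⇒ (2/903)^3 = +1]
  = -(903/55)    [QR: both ≡ 3 mod 4, sign flips]
  = -(23/55)    [903 ≡ 23 mod 55]
  = (55/23)    [QR: both ≡ 3 mod 4, sign flips]
  = (9/23)    [55 ≡ 9 mod 23]
  = (23/9)    [QR: 9 ≡ 1 mod 4, sign kept]
  = (5/9)    [23 ≡ 5 mod 9]
  = (9/5)    [QR: 5 ≡ 1 mod 4, sign kept]
  = (4/5)    [9 ≡ 4 mod 5]
  = (1/5)    [5 ≡ 5 mod 8 ⇒ (2/5)^2 = +1]
  = 1    [(1/5) = 1]
Second factor (4291/3589):
(4291/3589)
  = (702/3589)    [4291 ≡ 702 mod 3589]
  = -(351/3589)    [3589 ≡ 5 mod 8 ⇒ (2/3589) = -1]
  = -(3589/351)    [QR: 3589 ≡ 1 mod 4, sign kept]
  = -(79/351)    [3589 ≡ 79 mod 351]
  = (351/79)    [QR: both ≡ 3 mod 4, sign flips]
  = (35/79)    [351 ≡ 35 mod 79]
  = -(79/35)    [QR: both ≡ 3 mod 4, sign flips]
  = -(9/35)    [79 ≡ 9 mod 35]
  = -(35/9)    [QR: 9 ≡ 1 mod 4, sign kept]
  = -(8/9)    [35 ≡ 8 mod 9]
  = -(1/9)    [9 ≡ 1 mod 8 ⇒ (2/9)^3 = +1]
  = -1    [(1/9) = 1]
Product: (1)·(-1) = -1.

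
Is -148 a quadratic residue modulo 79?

(-148/79)
  = (10/79)    [-148 ≡ 10 mod 79]
  = (5/79)    [79 ≡ 7 mod 8 ⇒ (2/79) = +1]
  = (79/5)    [QR: 5 ≡ 1 mod 4, sign kept]
  = (4/5)    [79 ≡ 4 mod 5]
  = (1/5)    [5 ≡ 5 mod 8 ⇒ (2/5)^2 = +1]
  = 1    [(1/5) = 1]
(-148/79) = 1, and 79 is prime, so -148 is a quadratic residue mod 79.

yes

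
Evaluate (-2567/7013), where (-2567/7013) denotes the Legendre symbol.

-1

Reduce the numerator: -2567 ≡ 4446 (mod 7013), so (-2567/7013) = (4446/7013).
Factor out 2: 4446 = 2·2223. Since 7013 ≡ 5 (mod 8), (2/7013) = -1. Now have -(2223/7013).
7013 ≡ 1 (mod 4), so quadratic reciprocity gives (2223/7013) = (7013/2223). Reduce: 7013 ≡ 344 (mod 2223). Now have -(344/2223).
Factor out 2: 344 = 2^3·43. Since 2223 ≡ 7 (mod 8), (2/2223) = +1, and (2/2223)^3 = +1. Now have -(43/2223).
Both 43 ≡ 3 and 2223 ≡ 3 (mod 4), so reciprocity gives (43/2223) = -(2223/43). Reduce: 2223 ≡ 30 (mod 43). Now have (30/43).
Factor out 2: 30 = 2·15. Since 43 ≡ 3 (mod 8), (2/43) = -1. Now have -(15/43).
Both 15 ≡ 3 and 43 ≡ 3 (mod 4), so reciprocity gives (15/43) = -(43/15). Reduce: 43 ≡ 13 (mod 15). Now have (13/15).
13 ≡ 1 (mod 4), so quadratic reciprocity gives (13/15) = (15/13). Reduce: 15 ≡ 2 (mod 13). Now have (2/13).
Factor out 2: 2 = 2. Since 13 ≡ 5 (mod 8), (2/13) = -1. Now have -(1/13).
(1/13) = 1. Collecting the sign factors: -1.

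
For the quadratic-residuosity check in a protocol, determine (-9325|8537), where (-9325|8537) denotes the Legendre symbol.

-1

Pull out -1: (-9325|8537) = (-1|8537)·(9325|8537). Since 8537 ≡ 1 (mod 4), (-1|8537) = +1. Now have (9325|8537).
Reduce the numerator: 9325 ≡ 788 (mod 8537), so (9325|8537) = (788|8537).
Factor out 2: 788 = 2^2·197. Since 8537 ≡ 1 (mod 8), (2|8537) = +1, and (2|8537)^2 = +1. Now have (197|8537).
197 ≡ 1 (mod 4), so quadratic reciprocity gives (197|8537) = (8537|197). Reduce: 8537 ≡ 66 (mod 197). Now have (66|197).
Factor out 2: 66 = 2·33. Since 197 ≡ 5 (mod 8), (2|197) = -1. Now have -(33|197).
33 ≡ 1 (mod 4), so quadratic reciprocity gives (33|197) = (197|33). Reduce: 197 ≡ 32 (mod 33). Now have -(32|33).
Factor out 2: 32 = 2^5. Since 33 ≡ 1 (mod 8), (2|33) = +1, and (2|33)^5 = +1. Now have -(1|33).
(1|33) = 1. Collecting the sign factors: -1.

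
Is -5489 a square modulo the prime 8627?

Reduce the numerator: -5489 ≡ 3138 (mod 8627), so (-5489|8627) = (3138|8627).
Factor out 2: 3138 = 2·1569. Since 8627 ≡ 3 (mod 8), (2|8627) = -1. Now have -(1569|8627).
1569 ≡ 1 (mod 4), so quadratic reciprocity gives (1569|8627) = (8627|1569). Reduce: 8627 ≡ 782 (mod 1569). Now have -(782|1569).
Factor out 2: 782 = 2·391. Since 1569 ≡ 1 (mod 8), (2|1569) = +1. Now have -(391|1569).
1569 ≡ 1 (mod 4), so quadratic reciprocity gives (391|1569) = (1569|391). Reduce: 1569 ≡ 5 (mod 391). Now have -(5|391).
5 ≡ 1 (mod 4), so quadratic reciprocity gives (5|391) = (391|5). Reduce: 391 ≡ 1 (mod 5). Now have -(1|5).
(1|5) = 1. Collecting the sign factors: -1.
(-5489|8627) = -1, and 8627 is prime, so -5489 is not a quadratic residue mod 8627.

no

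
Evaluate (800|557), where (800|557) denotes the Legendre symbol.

-1

(800|557)
  = (243|557)    [800 ≡ 243 mod 557]
  = (557|243)    [QR: 557 ≡ 1 mod 4, sign kept]
  = (71|243)    [557 ≡ 71 mod 243]
  = -(243|71)    [QR: both ≡ 3 mod 4, sign flips]
  = -(30|71)    [243 ≡ 30 mod 71]
  = -(15|71)    [71 ≡ 7 mod 8 ⇒ (2|71) = +1]
  = (71|15)    [QR: both ≡ 3 mod 4, sign flips]
  = (11|15)    [71 ≡ 11 mod 15]
  = -(15|11)    [QR: both ≡ 3 mod 4, sign flips]
  = -(4|11)    [15 ≡ 4 mod 11]
  = -(1|11)    [11 ≡ 3 mod 8 ⇒ (2|11)^2 = +1]
  = -1    [(1|11) = 1]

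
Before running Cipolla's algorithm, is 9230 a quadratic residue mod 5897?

yes

Reduce the numerator: 9230 ≡ 3333 (mod 5897), so (9230/5897) = (3333/5897).
3333 ≡ 1 (mod 4), so quadratic reciprocity gives (3333/5897) = (5897/3333). Reduce: 5897 ≡ 2564 (mod 3333). Now have (2564/3333).
Factor out 2: 2564 = 2^2·641. Since 3333 ≡ 5 (mod 8), (2/3333) = -1, and (2/3333)^2 = +1. Now have (641/3333).
641 ≡ 1 (mod 4), so quadratic reciprocity gives (641/3333) = (3333/641). Reduce: 3333 ≡ 128 (mod 641). Now have (128/641).
Factor out 2: 128 = 2^7. Since 641 ≡ 1 (mod 8), (2/641) = +1, and (2/641)^7 = +1. Now have (1/641).
(1/641) = 1. Collecting the sign factors: 1.
The Legendre symbol is 1, so x^2 ≡ 9230 (mod 5897) has solution.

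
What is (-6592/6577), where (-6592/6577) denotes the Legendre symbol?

-1

(-6592/6577)
  = (6592/6577)    [6577 ≡ 1 mod 4 ⇒ (-1/6577) = +1]
  = (15/6577)    [6592 ≡ 15 mod 6577]
  = (6577/15)    [QR: 6577 ≡ 1 mod 4, sign kept]
  = (7/15)    [6577 ≡ 7 mod 15]
  = -(15/7)    [QR: both ≡ 3 mod 4, sign flips]
  = -(1/7)    [15 ≡ 1 mod 7]
  = -1    [(1/7) = 1]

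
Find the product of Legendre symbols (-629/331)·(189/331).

1

By multiplicativity, (-629·189/331) = (-629/331)·(189/331).
First factor (-629/331):
Pull out -1: (-629/331) = (-1/331)·(629/331). Since 331 ≡ 3 (mod 4), (-1/331) = -1. Now have -(629/331).
Reduce the numerator: 629 ≡ 298 (mod 331), so (629/331) = (298/331).
Factor out 2: 298 = 2·149. Since 331 ≡ 3 (mod 8), (2/331) = -1. Now have (149/331).
149 ≡ 1 (mod 4), so quadratic reciprocity gives (149/331) = (331/149). Reduce: 331 ≡ 33 (mod 149). Now have (33/149).
33 ≡ 1 (mod 4), so quadratic reciprocity gives (33/149) = (149/33). Reduce: 149 ≡ 17 (mod 33). Now have (17/33).
17 ≡ 1 (mod 4), so quadratic reciprocity gives (17/33) = (33/17). Reduce: 33 ≡ 16 (mod 17). Now have (16/17).
Factor out 2: 16 = 2^4. Since 17 ≡ 1 (mod 8), (2/17) = +1, and (2/17)^4 = +1. Now have (1/17).
(1/17) = 1. Collecting the sign factors: 1.
Second factor (189/331):
189 ≡ 1 (mod 4), so quadratic reciprocity gives (189/331) = (331/189). Reduce: 331 ≡ 142 (mod 189). Now have (142/189).
Factor out 2: 142 = 2·71. Since 189 ≡ 5 (mod 8), (2/189) = -1. Now have -(71/189).
189 ≡ 1 (mod 4), so quadratic reciprocity gives (71/189) = (189/71). Reduce: 189 ≡ 47 (mod 71). Now have -(47/71).
Both 47 ≡ 3 and 71 ≡ 3 (mod 4), so reciprocity gives (47/71) = -(71/47). Reduce: 71 ≡ 24 (mod 47). Now have (24/47).
Factor out 2: 24 = 2^3·3. Since 47 ≡ 7 (mod 8), (2/47) = +1, and (2/47)^3 = +1. Now have (3/47).
Both 3 ≡ 3 and 47 ≡ 3 (mod 4), so reciprocity gives (3/47) = -(47/3). Reduce: 47 ≡ 2 (mod 3). Now have -(2/3).
Factor out 2: 2 = 2. Since 3 ≡ 3 (mod 8), (2/3) = -1. Now have (1/3).
(1/3) = 1. Collecting the sign factors: 1.
Product: (1)·(1) = 1.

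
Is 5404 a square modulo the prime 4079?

no

Reduce the numerator: 5404 ≡ 1325 (mod 4079), so (5404|4079) = (1325|4079).
1325 ≡ 1 (mod 4), so quadratic reciprocity gives (1325|4079) = (4079|1325). Reduce: 4079 ≡ 104 (mod 1325). Now have (104|1325).
Factor out 2: 104 = 2^3·13. Since 1325 ≡ 5 (mod 8), (2|1325) = -1, and (2|1325)^3 = -1. Now have -(13|1325).
13 ≡ 1 (mod 4), so quadratic reciprocity gives (13|1325) = (1325|13). Reduce: 1325 ≡ 12 (mod 13). Now have -(12|13).
Factor out 2: 12 = 2^2·3. Since 13 ≡ 5 (mod 8), (2|13) = -1, and (2|13)^2 = +1. Now have -(3|13).
13 ≡ 1 (mod 4), so quadratic reciprocity gives (3|13) = (13|3). Reduce: 13 ≡ 1 (mod 3). Now have -(1|3).
(1|3) = 1. Collecting the sign factors: -1.
The Legendre symbol is -1, so x^2 ≡ 5404 (mod 4079) has no solution.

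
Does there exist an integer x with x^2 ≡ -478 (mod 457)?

Pull out -1: (-478/457) = (-1/457)·(478/457). Since 457 ≡ 1 (mod 4), (-1/457) = +1. Now have (478/457).
Reduce the numerator: 478 ≡ 21 (mod 457), so (478/457) = (21/457).
21 ≡ 1 (mod 4), so quadratic reciprocity gives (21/457) = (457/21). Reduce: 457 ≡ 16 (mod 21). Now have (16/21).
Factor out 2: 16 = 2^4. Since 21 ≡ 5 (mod 8), (2/21) = -1, and (2/21)^4 = +1. Now have (1/21).
(1/21) = 1. Collecting the sign factors: 1.
(-478/457) = 1, and 457 is prime, so -478 is a quadratic residue mod 457.

yes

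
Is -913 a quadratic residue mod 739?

yes

Reduce the numerator: -913 ≡ 565 (mod 739), so (-913/739) = (565/739).
565 ≡ 1 (mod 4), so quadratic reciprocity gives (565/739) = (739/565). Reduce: 739 ≡ 174 (mod 565). Now have (174/565).
Factor out 2: 174 = 2·87. Since 565 ≡ 5 (mod 8), (2/565) = -1. Now have -(87/565).
565 ≡ 1 (mod 4), so quadratic reciprocity gives (87/565) = (565/87). Reduce: 565 ≡ 43 (mod 87). Now have -(43/87).
Both 43 ≡ 3 and 87 ≡ 3 (mod 4), so reciprocity gives (43/87) = -(87/43). Reduce: 87 ≡ 1 (mod 43). Now have (1/43).
(1/43) = 1. Collecting the sign factors: 1.
The Legendre symbol is 1, so x^2 ≡ -913 (mod 739) has solution.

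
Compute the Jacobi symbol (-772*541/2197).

By multiplicativity, (-772·541/2197) = (-772/2197)·(541/2197).
First factor (-772/2197):
Pull out -1: (-772/2197) = (-1/2197)·(772/2197). Since 2197 ≡ 1 (mod 4), (-1/2197) = +1. Now have (772/2197).
Factor out 2: 772 = 2^2·193. Since 2197 ≡ 5 (mod 8), (2/2197) = -1, and (2/2197)^2 = +1. Now have (193/2197).
193 ≡ 1 (mod 4), so quadratic reciprocity gives (193/2197) = (2197/193). Reduce: 2197 ≡ 74 (mod 193). Now have (74/193).
Factor out 2: 74 = 2·37. Since 193 ≡ 1 (mod 8), (2/193) = +1. Now have (37/193).
37 ≡ 1 (mod 4), so quadratic reciprocity gives (37/193) = (193/37). Reduce: 193 ≡ 8 (mod 37). Now have (8/37).
Factor out 2: 8 = 2^3. Since 37 ≡ 5 (mod 8), (2/37) = -1, and (2/37)^3 = -1. Now have -(1/37).
(1/37) = 1. Collecting the sign factors: -1.
Second factor (541/2197):
541 ≡ 1 (mod 4), so quadratic reciprocity gives (541/2197) = (2197/541). Reduce: 2197 ≡ 33 (mod 541). Now have (33/541).
33 ≡ 1 (mod 4), so quadratic reciprocity gives (33/541) = (541/33). Reduce: 541 ≡ 13 (mod 33). Now have (13/33).
13 ≡ 1 (mod 4), so quadratic reciprocity gives (13/33) = (33/13). Reduce: 33 ≡ 7 (mod 13). Now have (7/13).
13 ≡ 1 (mod 4), so quadratic reciprocity gives (7/13) = (13/7). Reduce: 13 ≡ 6 (mod 7). Now have (6/7).
Factor out 2: 6 = 2·3. Since 7 ≡ 7 (mod 8), (2/7) = +1. Now have (3/7).
Both 3 ≡ 3 and 7 ≡ 3 (mod 4), so reciprocity gives (3/7) = -(7/3). Reduce: 7 ≡ 1 (mod 3). Now have -(1/3).
(1/3) = 1. Collecting the sign factors: -1.
Product: (-1)·(-1) = 1.

1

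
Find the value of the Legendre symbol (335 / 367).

-1

Both 335 ≡ 3 and 367 ≡ 3 (mod 4), so reciprocity gives (335 / 367) = -(367 / 335). Reduce: 367 ≡ 32 (mod 335). Now have -(32 / 335).
Factor out 2: 32 = 2^5. Since 335 ≡ 7 (mod 8), (2 / 335) = +1, and (2 / 335)^5 = +1. Now have -(1 / 335).
(1 / 335) = 1. Collecting the sign factors: -1.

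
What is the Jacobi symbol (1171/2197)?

2197 ≡ 1 (mod 4), so quadratic reciprocity gives (1171/2197) = (2197/1171). Reduce: 2197 ≡ 1026 (mod 1171). Now have (1026/1171).
Factor out 2: 1026 = 2·513. Since 1171 ≡ 3 (mod 8), (2/1171) = -1. Now have -(513/1171).
513 ≡ 1 (mod 4), so quadratic reciprocity gives (513/1171) = (1171/513). Reduce: 1171 ≡ 145 (mod 513). Now have -(145/513).
145 ≡ 1 (mod 4), so quadratic reciprocity gives (145/513) = (513/145). Reduce: 513 ≡ 78 (mod 145). Now have -(78/145).
Factor out 2: 78 = 2·39. Since 145 ≡ 1 (mod 8), (2/145) = +1. Now have -(39/145).
145 ≡ 1 (mod 4), so quadratic reciprocity gives (39/145) = (145/39). Reduce: 145 ≡ 28 (mod 39). Now have -(28/39).
Factor out 2: 28 = 2^2·7. Since 39 ≡ 7 (mod 8), (2/39) = +1, and (2/39)^2 = +1. Now have -(7/39).
Both 7 ≡ 3 and 39 ≡ 3 (mod 4), so reciprocity gives (7/39) = -(39/7). Reduce: 39 ≡ 4 (mod 7). Now have (4/7).
Factor out 2: 4 = 2^2. Since 7 ≡ 7 (mod 8), (2/7) = +1, and (2/7)^2 = +1. Now have (1/7).
(1/7) = 1. Collecting the sign factors: 1.

1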